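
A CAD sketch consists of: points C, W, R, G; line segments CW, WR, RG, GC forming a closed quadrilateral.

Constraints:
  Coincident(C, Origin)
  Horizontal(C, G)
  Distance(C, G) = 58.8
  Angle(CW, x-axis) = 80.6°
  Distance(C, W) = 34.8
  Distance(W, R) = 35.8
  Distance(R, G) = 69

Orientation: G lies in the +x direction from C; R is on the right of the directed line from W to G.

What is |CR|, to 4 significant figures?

10.41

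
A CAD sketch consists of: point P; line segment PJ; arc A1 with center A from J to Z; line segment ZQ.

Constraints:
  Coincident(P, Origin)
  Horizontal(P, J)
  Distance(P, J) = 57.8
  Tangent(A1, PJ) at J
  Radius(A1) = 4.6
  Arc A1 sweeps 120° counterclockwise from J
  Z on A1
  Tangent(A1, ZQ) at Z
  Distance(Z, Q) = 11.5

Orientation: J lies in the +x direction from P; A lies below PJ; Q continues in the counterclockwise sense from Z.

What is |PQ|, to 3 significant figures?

61.9

P is at the origin; P and J share the same y with |PJ| = 57.8 and J on the +x side, so J = (57.8, 0.00). A1 meets PJ tangentially, so AJ is at right angles to PJ, so A = J + (0, -4.6) = (57.8, -4.60). On A1, J sits at bearing 90° from A; a 120° counterclockwise sweep puts Z at bearing 210°, so Z = A + 4.6·(cos 210°, sin 210°) = (53.8, -6.90). A1 meets ZQ tangentially, so AZ is at right angles to ZQ, so ZQ runs along (−sin 210°, cos 210°); with |ZQ| = 11.5, Q = (59.6, -16.9). Then |PQ| = |Q − P| = 61.9.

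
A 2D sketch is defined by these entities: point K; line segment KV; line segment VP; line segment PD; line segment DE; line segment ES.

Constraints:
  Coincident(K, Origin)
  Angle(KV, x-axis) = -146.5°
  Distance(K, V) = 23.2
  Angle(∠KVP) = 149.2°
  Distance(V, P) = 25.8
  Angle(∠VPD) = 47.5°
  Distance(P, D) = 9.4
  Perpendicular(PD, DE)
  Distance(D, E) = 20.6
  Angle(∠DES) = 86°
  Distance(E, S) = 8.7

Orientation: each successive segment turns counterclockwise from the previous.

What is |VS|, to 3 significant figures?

16.7

PD ⟂ DE, so DE runs at 107°; with |DE| = 20.6, E = (-27.5, -13.6). ∠DES = 86.0° gives ES at -159° from the x-axis; with |ES| = 8.7, S = (-35.6, -16.7). Then |VS| = |S − V| = 16.7.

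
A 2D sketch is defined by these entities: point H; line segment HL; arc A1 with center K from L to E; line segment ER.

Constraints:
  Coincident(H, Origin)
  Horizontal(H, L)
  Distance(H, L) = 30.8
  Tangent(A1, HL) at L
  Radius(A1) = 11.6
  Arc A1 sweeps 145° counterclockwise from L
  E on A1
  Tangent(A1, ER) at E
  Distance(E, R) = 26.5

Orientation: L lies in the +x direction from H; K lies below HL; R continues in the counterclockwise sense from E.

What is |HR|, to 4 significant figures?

58.48

On A1, L sits at bearing 90° from K; a 145° counterclockwise sweep puts E at bearing 235°, so E = K + 11.6·(cos 235°, sin 235°) = (24.15, -21.10). A1 meets ER tangentially, so KE is at right angles to ER, so ER runs along (−sin 235°, cos 235°); with |ER| = 26.5, R = (45.85, -36.30). Then |HR| = |R − H| = 58.48.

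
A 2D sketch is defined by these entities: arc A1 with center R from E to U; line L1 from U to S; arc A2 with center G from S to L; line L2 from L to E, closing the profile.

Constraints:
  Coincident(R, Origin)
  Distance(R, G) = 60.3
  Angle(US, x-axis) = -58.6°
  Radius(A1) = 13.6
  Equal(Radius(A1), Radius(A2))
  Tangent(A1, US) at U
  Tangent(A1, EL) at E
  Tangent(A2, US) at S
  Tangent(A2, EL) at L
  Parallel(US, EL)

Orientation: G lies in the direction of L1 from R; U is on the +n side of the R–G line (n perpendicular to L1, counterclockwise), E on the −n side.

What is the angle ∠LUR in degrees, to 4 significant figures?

65.72°

The slot axis is L1's direction at -58.6°, so u = (cos -58.6°, sin -58.6°) = (0.5210, -0.8536) and n = (−sin -58.6°, cos -58.6°) = (0.8536, 0.5210). R is at the origin and G lies 60.3 along u from R, so G = 60.3·u = (31.42, -51.47). Tangency of A1 to both parallel lines with radius 13.6 puts U and E at R ± 13.6·n: U = (11.61, 7.086), E = (-11.61, -7.086). Equal radii place S and L the same way about G: S = G + 13.6·n = (43.03, -44.38), L = G − 13.6·n = (19.81, -58.55). Then cos ∠LUR = UL·UR / (|UL||UR|), giving 65.72°.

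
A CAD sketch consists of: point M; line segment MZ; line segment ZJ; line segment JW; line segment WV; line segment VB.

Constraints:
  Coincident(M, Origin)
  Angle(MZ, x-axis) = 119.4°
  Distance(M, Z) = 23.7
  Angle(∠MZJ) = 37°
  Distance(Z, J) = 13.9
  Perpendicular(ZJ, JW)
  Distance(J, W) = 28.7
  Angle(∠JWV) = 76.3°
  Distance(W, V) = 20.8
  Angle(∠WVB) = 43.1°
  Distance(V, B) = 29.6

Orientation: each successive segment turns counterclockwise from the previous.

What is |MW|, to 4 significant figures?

15.29

∠MZJ = 37.0° gives ZJ at -97.60° from the x-axis; with |ZJ| = 13.9, J = (-13.47, 6.870). ZJ is perpendicular to JW, so JW runs at -7.600°; with |JW| = 28.7, W = (14.98, 3.074). Then |MW| = |W − M| = 15.29.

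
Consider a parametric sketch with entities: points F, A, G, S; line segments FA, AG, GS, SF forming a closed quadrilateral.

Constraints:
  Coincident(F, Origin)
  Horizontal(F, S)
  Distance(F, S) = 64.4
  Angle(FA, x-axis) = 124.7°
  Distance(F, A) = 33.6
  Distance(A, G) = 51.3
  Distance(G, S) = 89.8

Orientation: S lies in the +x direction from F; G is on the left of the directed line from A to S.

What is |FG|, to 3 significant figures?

71.2

F is at the origin; FS is horizontal with |FS| = 64.4 and S in +x, so S = (64.4, 0). FA runs at 124.7° with |FA| = 33.6, so A = (-19.1, 27.6). G is determined by |AG| = 51.3 and |GS| = 89.8 together: it lies at the intersection of circle(A, 51.3) and circle(S, 89.8). With |AS| = 88.0, the foot of the radical line on AS is 13.1 from A and the perpendicular offset is √(51.3² − 13.1²) = 49.6. Taking the left-of-AS solution: G = (8.90, 70.6).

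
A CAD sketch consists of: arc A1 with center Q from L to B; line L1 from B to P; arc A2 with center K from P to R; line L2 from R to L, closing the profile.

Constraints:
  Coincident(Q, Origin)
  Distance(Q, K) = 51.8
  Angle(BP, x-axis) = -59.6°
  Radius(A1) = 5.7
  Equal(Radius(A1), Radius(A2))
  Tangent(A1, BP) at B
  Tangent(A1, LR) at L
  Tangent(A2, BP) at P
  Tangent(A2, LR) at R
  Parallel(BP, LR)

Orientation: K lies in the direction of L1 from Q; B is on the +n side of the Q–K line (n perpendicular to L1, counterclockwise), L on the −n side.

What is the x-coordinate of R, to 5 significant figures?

21.296

The slot axis is L1's direction at -59.6°, so u = (cos -59.6°, sin -59.6°) = (0.50603, -0.86251) and n = (−sin -59.6°, cos -59.6°) = (0.86251, 0.50603). Q is at the origin and K lies 51.8 along u from Q, so K = 51.8·u = (26.213, -44.678). Tangency of A1 to both parallel lines with radius 5.7 puts B and L at Q ± 5.7·n: B = (4.9163, 2.8844), L = (-4.9163, -2.8844). Equal radii place P and R the same way about K: P = K + 5.7·n = (31.129, -41.794), R = K − 5.7·n = (21.296, -47.563). So R.x = 21.296.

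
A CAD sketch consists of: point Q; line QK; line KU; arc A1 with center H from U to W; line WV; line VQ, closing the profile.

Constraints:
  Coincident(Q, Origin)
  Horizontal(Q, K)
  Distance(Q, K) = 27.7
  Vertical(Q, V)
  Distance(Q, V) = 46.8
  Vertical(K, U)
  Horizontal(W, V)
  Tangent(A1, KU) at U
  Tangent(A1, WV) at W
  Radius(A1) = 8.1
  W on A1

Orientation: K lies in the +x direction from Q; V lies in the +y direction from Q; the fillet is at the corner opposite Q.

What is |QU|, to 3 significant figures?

47.6

The virtual corner opposite Q is at (27.7, 46.8). Tangency of A1 to KU means the radius HU is perpendicular to KU and A1 meets WV tangentially, so HW is at right angles to WV, with radius 8.1, so the center H sits 8.1 in from both sides at H = (19.6, 38.7). That places the tangent points at U = (27.7, 38.7) on KU and W = (19.6, 46.8) on WV. Then |QU| = |U − Q| = 47.6.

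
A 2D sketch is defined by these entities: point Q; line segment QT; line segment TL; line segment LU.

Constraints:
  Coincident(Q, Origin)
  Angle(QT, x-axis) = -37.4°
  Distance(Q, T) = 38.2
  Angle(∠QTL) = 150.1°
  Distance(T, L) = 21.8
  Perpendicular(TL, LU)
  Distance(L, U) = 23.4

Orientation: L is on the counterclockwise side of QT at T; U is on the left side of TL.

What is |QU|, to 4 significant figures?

55.09

Q is at the origin; QT runs at -37.4° with length 38.2, so T = 38.2·(cos -37.4°, sin -37.4°) = (30.35, -23.20). ∠QTL = 150.1°, so TL runs at -37.4° + (180° − 150.1°) = -7.500° from the x-axis; with |TL| = 21.8, L = T + 21.8·(cos -7.500°, sin -7.500°) = (51.96, -26.05). TL is perpendicular to LU; with |LU| = 23.4 on the left of TL, U = L + 23.4·(0.1305, 0.9914) = (55.01, -2.847). Then |QU| = |U − Q| = 55.09.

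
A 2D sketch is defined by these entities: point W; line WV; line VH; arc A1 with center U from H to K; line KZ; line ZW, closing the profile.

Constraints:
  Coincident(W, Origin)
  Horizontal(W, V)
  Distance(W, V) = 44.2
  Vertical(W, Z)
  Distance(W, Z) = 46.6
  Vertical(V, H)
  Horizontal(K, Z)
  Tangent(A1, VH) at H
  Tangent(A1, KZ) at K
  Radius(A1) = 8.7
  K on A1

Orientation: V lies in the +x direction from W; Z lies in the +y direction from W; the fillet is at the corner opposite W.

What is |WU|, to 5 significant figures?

51.929

W is at the origin; W and V share the same y with |WV| = 44.2 and V on the +x side, so V = (44.200, 0.0000). WZ is vertical with |WZ| = 46.6 and Z on the +y side, so Z = (0.0000, 46.600). The virtual corner opposite W is at (44.200, 46.600). Since A1 is tangent to VH there, UH ⟂ VH and since A1 is tangent to KZ there, UK ⟂ KZ, with radius 8.7, so the center U sits 8.7 in from both sides at U = (35.500, 37.900). Then |WU| = |U − W| = 51.929.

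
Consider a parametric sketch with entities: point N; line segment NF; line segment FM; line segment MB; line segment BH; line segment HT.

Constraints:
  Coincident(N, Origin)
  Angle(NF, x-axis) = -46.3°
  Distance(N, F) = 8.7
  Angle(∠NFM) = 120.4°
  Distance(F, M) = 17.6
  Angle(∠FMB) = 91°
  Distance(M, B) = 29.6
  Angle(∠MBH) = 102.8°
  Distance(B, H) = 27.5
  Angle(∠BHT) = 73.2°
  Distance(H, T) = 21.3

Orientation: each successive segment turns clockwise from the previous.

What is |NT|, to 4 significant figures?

7.994

N is at the origin; NF runs at -46.3° with length 8.7, so F = (6.011, -6.290). ∠NFM = 120.4° gives FM at -105.9° from the x-axis; with |FM| = 17.6, M = (1.189, -23.22). ∠FMB = 91.0° gives MB at 165.1° from the x-axis; with |MB| = 29.6, B = (-27.42, -15.61). ∠MBH = 102.8° gives BH at 87.90° from the x-axis; with |BH| = 27.5, H = (-26.41, 11.88). ∠BHT = 73.2° gives HT at -18.90° from the x-axis; with |HT| = 21.3, T = (-6.256, 4.977). Then |NT| = |T − N| = 7.994.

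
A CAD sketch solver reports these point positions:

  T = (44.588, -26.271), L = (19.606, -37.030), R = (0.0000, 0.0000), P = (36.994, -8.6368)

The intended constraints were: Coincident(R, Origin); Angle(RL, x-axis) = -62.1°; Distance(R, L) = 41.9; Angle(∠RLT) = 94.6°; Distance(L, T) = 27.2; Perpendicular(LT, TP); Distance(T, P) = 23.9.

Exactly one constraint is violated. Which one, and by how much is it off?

Distance(T, P) = 23.9 — off by 4.70.

R = (0.00, 0.00) ✓; RL at -62.10° ✓; |RL| = 41.90 ✓; ∠RLT = 94.60° ✓; |LT| = 27.20 ✓; ∠(LT, TP) = 90.00° ✓; |TP| = 19.20 ✗.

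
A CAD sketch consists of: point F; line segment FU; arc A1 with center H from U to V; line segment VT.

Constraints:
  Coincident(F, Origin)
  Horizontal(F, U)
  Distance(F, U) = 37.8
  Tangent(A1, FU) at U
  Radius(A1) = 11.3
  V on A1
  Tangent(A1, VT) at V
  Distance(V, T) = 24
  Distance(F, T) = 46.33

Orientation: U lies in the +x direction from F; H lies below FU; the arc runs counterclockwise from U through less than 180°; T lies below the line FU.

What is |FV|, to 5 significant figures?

29.293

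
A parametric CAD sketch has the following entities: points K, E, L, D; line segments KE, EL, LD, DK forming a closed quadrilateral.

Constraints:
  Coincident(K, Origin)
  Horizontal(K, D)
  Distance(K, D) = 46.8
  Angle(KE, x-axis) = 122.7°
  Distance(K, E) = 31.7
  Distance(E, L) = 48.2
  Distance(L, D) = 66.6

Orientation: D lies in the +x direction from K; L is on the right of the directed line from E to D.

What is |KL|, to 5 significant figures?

26.950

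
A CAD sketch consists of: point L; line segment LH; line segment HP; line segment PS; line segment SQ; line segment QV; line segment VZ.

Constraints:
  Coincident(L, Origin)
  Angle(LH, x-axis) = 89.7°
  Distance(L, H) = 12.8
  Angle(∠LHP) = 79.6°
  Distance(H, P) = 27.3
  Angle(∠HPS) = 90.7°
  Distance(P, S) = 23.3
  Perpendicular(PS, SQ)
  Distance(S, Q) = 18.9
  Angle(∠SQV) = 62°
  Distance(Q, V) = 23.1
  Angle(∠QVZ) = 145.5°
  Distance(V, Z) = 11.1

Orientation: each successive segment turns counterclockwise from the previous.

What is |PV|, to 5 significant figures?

8.5627

L is at the origin; LH runs at 89.7° with length 12.8, so H = (0.067020, 12.800). ∠LHP = 79.6° gives HP at -169.90° from the x-axis; with |HP| = 27.3, P = (-26.810, 8.0123). ∠HPS = 90.7° gives PS at -80.600° from the x-axis; with |PS| = 23.3, S = (-23.004, -14.975). PS is perpendicular to SQ, so SQ runs at 9.4000°; with |SQ| = 18.9, Q = (-4.3582, -11.888). ∠SQV = 62.0° gives QV at 127.40° from the x-axis; with |QV| = 23.1, V = (-18.389, 6.4630). Then |PV| = |V − P| = 8.5627.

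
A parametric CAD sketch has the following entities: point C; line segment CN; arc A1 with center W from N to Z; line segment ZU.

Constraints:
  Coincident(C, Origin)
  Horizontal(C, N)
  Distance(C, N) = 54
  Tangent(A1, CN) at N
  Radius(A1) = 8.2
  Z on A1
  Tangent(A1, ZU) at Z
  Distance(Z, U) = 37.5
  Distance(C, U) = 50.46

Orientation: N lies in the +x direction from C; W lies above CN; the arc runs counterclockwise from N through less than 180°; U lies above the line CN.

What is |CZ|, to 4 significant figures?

61.17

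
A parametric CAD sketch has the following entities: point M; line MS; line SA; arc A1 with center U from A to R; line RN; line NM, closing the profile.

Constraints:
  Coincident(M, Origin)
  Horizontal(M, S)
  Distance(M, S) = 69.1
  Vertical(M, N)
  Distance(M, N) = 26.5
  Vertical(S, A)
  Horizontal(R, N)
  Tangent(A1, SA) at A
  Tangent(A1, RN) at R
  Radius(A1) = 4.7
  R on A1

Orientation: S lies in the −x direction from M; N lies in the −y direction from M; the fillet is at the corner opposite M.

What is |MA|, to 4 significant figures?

72.46

M is at the origin; MS is horizontal with |MS| = 69.1 and S on the −x side, so S = (-69.10, 0.000). MN is vertical with |MN| = 26.5 and N on the −y side, so N = (0.000, -26.50). The virtual corner opposite M is at (-69.10, -26.50). A1 meets SA tangentially, so UA is at right angles to SA and tangency of A1 to RN means the radius UR is perpendicular to RN, with radius 4.7, so the center U sits 4.7 in from both sides at U = (-64.40, -21.80). That places the tangent points at A = (-69.10, -21.80) on SA and R = (-64.40, -26.50) on RN. Then |MA| = |A − M| = 72.46.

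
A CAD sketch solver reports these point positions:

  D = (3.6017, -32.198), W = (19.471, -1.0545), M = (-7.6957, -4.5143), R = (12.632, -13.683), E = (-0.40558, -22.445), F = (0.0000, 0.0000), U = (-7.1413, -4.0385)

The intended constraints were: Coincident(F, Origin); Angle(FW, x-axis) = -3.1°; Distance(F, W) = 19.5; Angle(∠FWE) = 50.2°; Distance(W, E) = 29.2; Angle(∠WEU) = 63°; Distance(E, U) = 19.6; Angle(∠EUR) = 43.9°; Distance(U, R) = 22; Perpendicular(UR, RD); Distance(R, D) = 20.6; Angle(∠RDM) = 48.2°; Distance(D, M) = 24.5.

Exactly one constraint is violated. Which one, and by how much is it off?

Distance(D, M) = 24.5 — off by 5.40.

F = (0.00, 0.00) ✓; FW at -3.100° ✓; |FW| = 19.50 ✓; ∠FWE = 50.20° ✓; |WE| = 29.20 ✓; ∠WEU = 63.00° ✓; |EU| = 19.60 ✓; ∠EUR = 43.90° ✓; |UR| = 22.00 ✓; ∠(UR, RD) = 90.00° ✓; |RD| = 20.60 ✓; ∠RDM = 48.20° ✓; |DM| = 29.90 ✗.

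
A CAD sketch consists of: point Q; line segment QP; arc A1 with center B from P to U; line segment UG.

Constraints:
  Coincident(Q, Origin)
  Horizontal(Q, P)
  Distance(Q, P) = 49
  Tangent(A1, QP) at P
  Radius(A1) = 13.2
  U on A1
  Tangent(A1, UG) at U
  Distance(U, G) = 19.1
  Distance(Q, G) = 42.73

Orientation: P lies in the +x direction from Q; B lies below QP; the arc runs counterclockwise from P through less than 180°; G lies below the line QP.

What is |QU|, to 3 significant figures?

37.6

Checks: |BU| = 13.20 ✓; ∠(BU, UG) = 90.00° ✓; |UG| = 19.10 ✓; |QG| = 42.73 ✓.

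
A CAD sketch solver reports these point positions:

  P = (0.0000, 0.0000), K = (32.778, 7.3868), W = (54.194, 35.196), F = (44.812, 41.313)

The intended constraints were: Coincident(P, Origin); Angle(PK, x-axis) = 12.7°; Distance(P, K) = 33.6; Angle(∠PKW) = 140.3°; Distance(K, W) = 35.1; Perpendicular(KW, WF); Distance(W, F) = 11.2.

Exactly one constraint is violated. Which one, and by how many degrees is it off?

Perpendicular(KW, WF) — off by 4.50°.

P = (0.00, 0.00) ✓; PK at 12.70° ✓; |PK| = 33.60 ✓; ∠PKW = 140.3° ✓; |KW| = 35.10 ✓; ∠(KW, WF) = 94.50° ✗; |WF| = 11.20 ✓.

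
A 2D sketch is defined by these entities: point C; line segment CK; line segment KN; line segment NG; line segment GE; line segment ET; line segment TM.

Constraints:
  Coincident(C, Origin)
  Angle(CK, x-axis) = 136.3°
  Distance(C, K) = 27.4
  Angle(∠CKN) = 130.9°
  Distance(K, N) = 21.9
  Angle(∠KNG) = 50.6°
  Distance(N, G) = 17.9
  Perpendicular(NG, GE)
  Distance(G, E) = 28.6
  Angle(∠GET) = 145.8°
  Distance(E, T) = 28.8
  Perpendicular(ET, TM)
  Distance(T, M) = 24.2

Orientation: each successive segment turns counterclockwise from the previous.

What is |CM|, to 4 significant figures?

63.25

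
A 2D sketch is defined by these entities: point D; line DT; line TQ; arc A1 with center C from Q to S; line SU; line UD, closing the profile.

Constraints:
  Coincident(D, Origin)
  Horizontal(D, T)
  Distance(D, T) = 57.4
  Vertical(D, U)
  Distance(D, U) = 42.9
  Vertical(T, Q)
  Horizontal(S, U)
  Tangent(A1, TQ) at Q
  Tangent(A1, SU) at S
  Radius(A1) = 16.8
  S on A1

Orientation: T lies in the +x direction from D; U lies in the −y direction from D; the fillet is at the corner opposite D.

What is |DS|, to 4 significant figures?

59.07

D is at the origin; DT is horizontal with |DT| = 57.4 and T on the +x side, so T = (57.40, 0.000). D and U share the same x with |DU| = 42.9 and U on the −y side, so U = (0.000, -42.90). The virtual corner opposite D is at (57.40, -42.90). Since A1 is tangent to TQ there, CQ ⟂ TQ and the tangent condition forces CS to be normal to SU, with radius 16.8, so the center C sits 16.8 in from both sides at C = (40.60, -26.10). That places the tangent points at Q = (57.40, -26.10) on TQ and S = (40.60, -42.90) on SU. Then |DS| = |S − D| = 59.07.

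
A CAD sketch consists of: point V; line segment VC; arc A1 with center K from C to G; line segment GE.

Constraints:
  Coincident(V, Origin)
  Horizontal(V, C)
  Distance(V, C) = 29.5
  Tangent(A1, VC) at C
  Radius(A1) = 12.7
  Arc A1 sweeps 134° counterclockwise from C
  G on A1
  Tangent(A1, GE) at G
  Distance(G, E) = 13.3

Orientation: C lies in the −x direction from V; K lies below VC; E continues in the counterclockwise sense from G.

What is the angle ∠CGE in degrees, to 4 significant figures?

113.0°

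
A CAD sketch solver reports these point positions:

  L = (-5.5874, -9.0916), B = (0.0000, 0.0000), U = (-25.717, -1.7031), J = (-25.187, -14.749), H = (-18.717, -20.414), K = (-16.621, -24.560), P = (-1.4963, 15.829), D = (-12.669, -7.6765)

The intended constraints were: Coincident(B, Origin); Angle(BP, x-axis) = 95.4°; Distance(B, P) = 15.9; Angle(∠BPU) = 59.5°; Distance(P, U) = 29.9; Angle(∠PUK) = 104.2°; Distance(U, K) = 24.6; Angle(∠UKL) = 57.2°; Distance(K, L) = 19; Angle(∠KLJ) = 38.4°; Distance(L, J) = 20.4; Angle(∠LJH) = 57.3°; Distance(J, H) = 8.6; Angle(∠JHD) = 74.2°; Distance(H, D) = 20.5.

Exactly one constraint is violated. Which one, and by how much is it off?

Distance(H, D) = 20.5 — off by 6.40.

B = (0.00, 0.00) ✓; BP at 95.40° ✓; |BP| = 15.90 ✓; ∠BPU = 59.50° ✓; |PU| = 29.90 ✓; ∠PUK = 104.2° ✓; |UK| = 24.60 ✓; ∠UKL = 57.20° ✓; |KL| = 19.00 ✓; ∠KLJ = 38.40° ✓; |LJ| = 20.40 ✓; ∠LJH = 57.31° ✓; |JH| = 8.600 ✓; ∠JHD = 74.19° ✓; |HD| = 14.10 ✗.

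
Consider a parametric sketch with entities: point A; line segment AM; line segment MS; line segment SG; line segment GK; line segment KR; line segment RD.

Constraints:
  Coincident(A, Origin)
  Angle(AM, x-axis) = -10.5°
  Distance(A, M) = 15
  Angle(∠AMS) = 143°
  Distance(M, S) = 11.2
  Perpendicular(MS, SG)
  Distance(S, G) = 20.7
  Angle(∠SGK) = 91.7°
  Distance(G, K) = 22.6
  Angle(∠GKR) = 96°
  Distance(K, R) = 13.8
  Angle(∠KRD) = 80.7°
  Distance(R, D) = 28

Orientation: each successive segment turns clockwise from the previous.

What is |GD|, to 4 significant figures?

12.73

A is at the origin; AM runs at -10.5° with length 15.0, so M = (14.75, -2.734). ∠AMS = 143.0° gives MS at -47.50° from the x-axis; with |MS| = 11.2, S = (22.32, -10.99). MS ⟂ SG, so SG runs at -137.5°; with |SG| = 20.7, G = (7.054, -24.98). ∠SGK = 91.7° gives GK at 134.2° from the x-axis; with |GK| = 22.6, K = (-8.702, -8.774). ∠GKR = 96.0° gives KR at 50.20° from the x-axis; with |KR| = 13.8, R = (0.1314, 1.829). ∠KRD = 80.7° gives RD at -49.10° from the x-axis; with |RD| = 28.0, D = (18.46, -19.34). Then |GD| = |D − G| = 12.73.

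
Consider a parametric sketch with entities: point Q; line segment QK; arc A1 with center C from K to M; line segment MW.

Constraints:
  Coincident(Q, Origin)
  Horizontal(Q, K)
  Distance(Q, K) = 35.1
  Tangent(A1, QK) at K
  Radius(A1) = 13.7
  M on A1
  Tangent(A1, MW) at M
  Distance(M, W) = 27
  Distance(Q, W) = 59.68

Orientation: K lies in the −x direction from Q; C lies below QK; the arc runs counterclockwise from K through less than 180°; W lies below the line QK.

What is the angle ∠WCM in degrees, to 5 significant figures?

63.096°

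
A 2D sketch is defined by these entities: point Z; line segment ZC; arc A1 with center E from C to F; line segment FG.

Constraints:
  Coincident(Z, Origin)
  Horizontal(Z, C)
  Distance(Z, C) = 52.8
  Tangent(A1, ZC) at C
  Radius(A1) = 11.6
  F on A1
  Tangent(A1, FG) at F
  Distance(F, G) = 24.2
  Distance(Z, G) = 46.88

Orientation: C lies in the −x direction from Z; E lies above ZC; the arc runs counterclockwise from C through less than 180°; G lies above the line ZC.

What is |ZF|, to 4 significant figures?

42.50

Checks: |EF| = 11.60 ✓; ∠(EF, FG) = 90.00° ✓; |FG| = 24.20 ✓; |ZG| = 46.88 ✓.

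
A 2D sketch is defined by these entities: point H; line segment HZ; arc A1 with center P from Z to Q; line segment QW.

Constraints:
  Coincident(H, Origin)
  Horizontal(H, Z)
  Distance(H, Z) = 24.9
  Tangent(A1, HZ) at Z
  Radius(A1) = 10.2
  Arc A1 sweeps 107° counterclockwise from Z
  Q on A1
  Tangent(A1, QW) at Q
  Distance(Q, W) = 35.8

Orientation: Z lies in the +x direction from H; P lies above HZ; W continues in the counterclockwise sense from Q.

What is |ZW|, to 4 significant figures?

47.42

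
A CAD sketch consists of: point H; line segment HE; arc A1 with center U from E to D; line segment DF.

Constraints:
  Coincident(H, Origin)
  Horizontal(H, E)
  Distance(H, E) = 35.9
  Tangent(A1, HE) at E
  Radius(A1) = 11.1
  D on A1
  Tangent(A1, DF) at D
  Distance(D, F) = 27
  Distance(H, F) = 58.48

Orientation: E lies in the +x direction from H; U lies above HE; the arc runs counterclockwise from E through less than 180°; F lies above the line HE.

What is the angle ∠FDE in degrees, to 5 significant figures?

131.13°

H is at the origin; HE is horizontal with |HE| = 35.9 and E on the +x side, so E = (35.900, 0.0000). Tangency of A1 to HE means the radius UE is perpendicular to HE, so U = E + (0, 11.1) = (35.900, 11.100). Since UD ⟂ DF (tangency), |UF| = √(11.1² + 27.0²) = 29.193 regardless of where D sits on A1. So F lies on both circle(H, 58.48) and circle(U, 29.193); the above-HE intersection is F = (43.261, 39.349). D is the foot of the tangent from F: D = (46.899, 12.595).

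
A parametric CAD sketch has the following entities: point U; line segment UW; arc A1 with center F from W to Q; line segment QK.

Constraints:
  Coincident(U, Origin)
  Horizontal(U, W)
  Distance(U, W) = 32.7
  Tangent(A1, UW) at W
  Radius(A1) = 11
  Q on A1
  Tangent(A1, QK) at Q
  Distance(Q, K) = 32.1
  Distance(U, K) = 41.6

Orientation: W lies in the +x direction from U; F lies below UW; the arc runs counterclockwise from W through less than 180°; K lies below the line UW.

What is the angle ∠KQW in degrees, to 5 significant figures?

142.40°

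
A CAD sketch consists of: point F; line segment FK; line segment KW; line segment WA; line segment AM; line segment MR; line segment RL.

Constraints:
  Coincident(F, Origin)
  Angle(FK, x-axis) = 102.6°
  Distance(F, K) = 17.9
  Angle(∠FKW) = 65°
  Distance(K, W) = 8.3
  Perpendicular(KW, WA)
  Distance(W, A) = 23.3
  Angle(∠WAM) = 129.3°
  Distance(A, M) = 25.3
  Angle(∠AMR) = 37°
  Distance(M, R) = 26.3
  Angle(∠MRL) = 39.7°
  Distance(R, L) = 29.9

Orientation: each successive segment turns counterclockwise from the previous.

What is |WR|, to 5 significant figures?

19.181

F is at the origin; FK runs at 102.6° with length 17.9, so K = (-3.9048, 17.469). ∠FKW = 65.0° gives KW at -142.40° from the x-axis; with |KW| = 8.3, W = (-10.481, 12.405). KW ⟂ WA, so WA runs at -52.400°; with |WA| = 23.3, A = (3.7356, -6.0556). ∠WAM = 129.3° gives AM at -1.7000° from the x-axis; with |AM| = 25.3, M = (29.024, -6.8062). ∠AMR = 37.0° gives MR at 141.30° from the x-axis; with |MR| = 26.3, R = (8.4992, 9.6377). Then |WR| = |R − W| = 19.181.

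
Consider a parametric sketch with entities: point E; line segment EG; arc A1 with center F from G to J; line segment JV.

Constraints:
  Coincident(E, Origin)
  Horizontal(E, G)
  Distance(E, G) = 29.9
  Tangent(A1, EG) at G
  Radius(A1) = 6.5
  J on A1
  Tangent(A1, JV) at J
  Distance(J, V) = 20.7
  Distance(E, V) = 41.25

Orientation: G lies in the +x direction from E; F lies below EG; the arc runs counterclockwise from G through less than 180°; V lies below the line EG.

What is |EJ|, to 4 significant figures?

25.20

E is at the origin; E and G share the same y with |EG| = 29.9 and G on the +x side, so G = (29.90, 0.000). A1 meets EG tangentially, so FG is at right angles to EG, so F = G + (0, -6.5) = (29.90, -6.500). Since FJ ⟂ JV (tangency), |FV| = √(6.5² + 20.7²) = 21.70 regardless of where J sits on A1. So V lies on both circle(E, 41.25) and circle(F, 21.70); the below-EG intersection is V = (30.11, -28.20). J is the foot of the tangent from V: J = (23.72, -8.507).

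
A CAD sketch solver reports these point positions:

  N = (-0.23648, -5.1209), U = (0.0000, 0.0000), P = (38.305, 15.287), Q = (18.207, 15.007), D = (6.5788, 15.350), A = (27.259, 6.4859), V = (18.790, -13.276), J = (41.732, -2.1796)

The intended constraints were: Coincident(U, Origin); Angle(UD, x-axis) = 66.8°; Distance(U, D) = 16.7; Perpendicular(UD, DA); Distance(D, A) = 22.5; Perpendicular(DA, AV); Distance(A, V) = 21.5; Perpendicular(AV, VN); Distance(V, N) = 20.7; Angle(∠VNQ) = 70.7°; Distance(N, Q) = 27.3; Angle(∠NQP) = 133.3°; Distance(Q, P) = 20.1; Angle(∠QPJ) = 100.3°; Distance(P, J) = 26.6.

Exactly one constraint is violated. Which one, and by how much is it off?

Distance(P, J) = 26.6 — off by 8.80.

U = (0.00, 0.00) ✓; UD at 66.80° ✓; |UD| = 16.70 ✓; ∠(UD, DA) = 90.00° ✓; |DA| = 22.50 ✓; ∠(DA, AV) = 90.00° ✓; |AV| = 21.50 ✓; ∠(AV, VN) = 90.00° ✓; |VN| = 20.70 ✓; ∠VNQ = 70.70° ✓; |NQ| = 27.30 ✓; ∠NQP = 133.3° ✓; |QP| = 20.10 ✓; ∠QPJ = 100.3° ✓; |PJ| = 17.80 ✗.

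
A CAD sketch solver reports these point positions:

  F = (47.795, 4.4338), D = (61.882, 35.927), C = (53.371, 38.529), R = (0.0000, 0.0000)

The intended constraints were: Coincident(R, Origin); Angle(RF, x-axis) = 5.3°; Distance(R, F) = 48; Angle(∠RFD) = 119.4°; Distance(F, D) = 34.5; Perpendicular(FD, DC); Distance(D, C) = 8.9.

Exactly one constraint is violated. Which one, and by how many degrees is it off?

Perpendicular(FD, DC) — off by 7.10°.

R = (0.00, 0.00) ✓; RF at 5.300° ✓; |RF| = 48.00 ✓; ∠RFD = 119.4° ✓; |FD| = 34.50 ✓; ∠(FD, DC) = 97.10° ✗; |DC| = 8.900 ✓.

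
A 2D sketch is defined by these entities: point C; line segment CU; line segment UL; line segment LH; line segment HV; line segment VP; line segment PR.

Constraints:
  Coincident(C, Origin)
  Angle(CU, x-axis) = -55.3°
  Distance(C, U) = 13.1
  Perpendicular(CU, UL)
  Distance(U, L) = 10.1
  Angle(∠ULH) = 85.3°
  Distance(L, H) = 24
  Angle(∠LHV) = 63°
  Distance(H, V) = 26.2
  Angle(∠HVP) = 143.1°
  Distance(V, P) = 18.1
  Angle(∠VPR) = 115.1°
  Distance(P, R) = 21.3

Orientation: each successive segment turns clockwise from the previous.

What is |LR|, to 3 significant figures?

27.4

C is at the origin; CU runs at -55.3° with length 13.1, so U = (7.46, -10.8). CU is perpendicular to UL, so UL runs at -145°; with |UL| = 10.1, L = (-0.846, -16.5). ∠ULH = 85.3° gives LH at 120° from the x-axis; with |LH| = 24.0, H = (-12.8, 4.26). ∠LHV = 63.0° gives HV at 3.00° from the x-axis; with |HV| = 26.2, V = (13.3, 5.64). ∠HVP = 143.1° gives VP at -33.9° from the x-axis; with |VP| = 18.1, P = (28.3, -4.46). ∠VPR = 115.1° gives PR at -98.8° from the x-axis; with |PR| = 21.3, R = (25.1, -25.5). Then |LR| = |R − L| = 27.4.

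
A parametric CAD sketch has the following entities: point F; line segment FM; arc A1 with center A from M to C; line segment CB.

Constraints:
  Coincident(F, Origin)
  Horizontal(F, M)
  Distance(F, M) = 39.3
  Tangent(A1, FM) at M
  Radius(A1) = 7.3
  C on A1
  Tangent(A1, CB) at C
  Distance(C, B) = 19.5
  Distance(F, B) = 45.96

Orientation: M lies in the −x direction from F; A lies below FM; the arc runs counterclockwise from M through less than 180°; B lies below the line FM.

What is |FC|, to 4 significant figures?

46.98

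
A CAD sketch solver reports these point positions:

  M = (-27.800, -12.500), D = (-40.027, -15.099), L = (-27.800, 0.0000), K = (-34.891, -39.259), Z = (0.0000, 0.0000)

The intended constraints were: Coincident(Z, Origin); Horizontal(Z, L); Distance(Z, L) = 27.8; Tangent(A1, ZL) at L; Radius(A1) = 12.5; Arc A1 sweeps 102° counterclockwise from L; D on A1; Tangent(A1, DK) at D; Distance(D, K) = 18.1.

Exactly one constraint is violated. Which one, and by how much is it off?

Distance(D, K) = 18.1 — off by 6.60.

Z = (0.00, 0.00) ✓; Z.y = 0.00, L.y = 0.00 ✓; |ZL| = 27.80 ✓; ∠(ML, LZ) = 90.00° ✓; |ML| = 12.50 ✓; bearing(M→D) − bearing(M→L) = 102.0° ✓; |MD| = 12.50 ✓; ∠(MD, DK) = 90.00° ✓; |DK| = 24.70 ✗.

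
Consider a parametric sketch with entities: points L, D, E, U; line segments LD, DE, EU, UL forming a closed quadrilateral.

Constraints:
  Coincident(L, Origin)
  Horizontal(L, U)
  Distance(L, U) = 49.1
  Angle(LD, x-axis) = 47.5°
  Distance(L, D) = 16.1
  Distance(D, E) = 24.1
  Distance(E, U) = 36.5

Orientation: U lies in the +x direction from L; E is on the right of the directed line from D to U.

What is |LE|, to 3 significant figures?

18.9

L is at the origin; LU is horizontal with |LU| = 49.1 and U in +x, so U = (49.1, 0). LD runs at 47.5° with |LD| = 16.1, so D = (10.9, 11.9). E is determined by |DE| = 24.1 and |EU| = 36.5 together: it lies at the intersection of circle(D, 24.1) and circle(U, 36.5). With |DU| = 40.0, the foot of the radical line on DU is 10.6 from D and the perpendicular offset is √(24.1² − 10.6²) = 21.6. Taking the right-of-DU solution: E = (14.6, -11.9).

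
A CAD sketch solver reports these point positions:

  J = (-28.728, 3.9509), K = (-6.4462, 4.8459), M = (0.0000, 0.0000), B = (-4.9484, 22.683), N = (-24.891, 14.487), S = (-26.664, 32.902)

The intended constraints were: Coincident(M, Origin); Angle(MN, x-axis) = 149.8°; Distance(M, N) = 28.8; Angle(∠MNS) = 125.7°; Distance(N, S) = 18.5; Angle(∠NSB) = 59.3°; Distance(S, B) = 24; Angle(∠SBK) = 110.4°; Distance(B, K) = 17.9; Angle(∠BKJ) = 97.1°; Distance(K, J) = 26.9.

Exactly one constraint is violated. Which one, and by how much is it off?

Distance(K, J) = 26.9 — off by 4.60.

M = (0.00, 0.00) ✓; MN at 149.8° ✓; |MN| = 28.80 ✓; ∠MNS = 125.7° ✓; |NS| = 18.50 ✓; ∠NSB = 59.30° ✓; |SB| = 24.00 ✓; ∠SBK = 110.4° ✓; |BK| = 17.90 ✓; ∠BKJ = 97.10° ✓; |KJ| = 22.30 ✗.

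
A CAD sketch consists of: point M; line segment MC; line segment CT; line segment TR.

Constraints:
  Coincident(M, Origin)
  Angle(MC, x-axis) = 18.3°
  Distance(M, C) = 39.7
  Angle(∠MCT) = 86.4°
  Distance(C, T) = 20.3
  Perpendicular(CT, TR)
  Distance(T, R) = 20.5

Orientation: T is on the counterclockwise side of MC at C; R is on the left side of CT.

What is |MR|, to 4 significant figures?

26.13

M is at the origin; MC runs at 18.3° with length 39.7, so C = 39.7·(cos 18.3°, sin 18.3°) = (37.69, 12.47). ∠MCT = 86.4°, so CT runs at 18.3° + (180° − 86.4°) = 111.9° from the x-axis; with |CT| = 20.3, T = C + 20.3·(cos 111.9°, sin 111.9°) = (30.12, 31.30). CT is perpendicular to TR; with |TR| = 20.5 on the left of CT, R = T + 20.5·(-0.9278, -0.3730) = (11.10, 23.65). Then |MR| = |R − M| = 26.13.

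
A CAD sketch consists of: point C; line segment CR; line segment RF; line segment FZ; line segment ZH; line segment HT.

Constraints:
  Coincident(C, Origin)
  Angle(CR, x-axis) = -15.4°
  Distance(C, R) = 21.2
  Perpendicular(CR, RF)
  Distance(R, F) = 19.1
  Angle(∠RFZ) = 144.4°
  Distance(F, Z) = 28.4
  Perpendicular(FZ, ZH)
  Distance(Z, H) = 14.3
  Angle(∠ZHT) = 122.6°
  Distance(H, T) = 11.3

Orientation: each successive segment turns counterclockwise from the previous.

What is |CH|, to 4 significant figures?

34.58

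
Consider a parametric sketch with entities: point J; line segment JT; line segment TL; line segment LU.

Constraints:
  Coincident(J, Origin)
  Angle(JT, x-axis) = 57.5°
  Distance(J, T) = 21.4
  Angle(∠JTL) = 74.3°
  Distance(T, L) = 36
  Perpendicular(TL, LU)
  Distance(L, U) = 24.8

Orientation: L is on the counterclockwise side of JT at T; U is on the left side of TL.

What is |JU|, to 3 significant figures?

30.5

∠JTL = 74.3°, so TL runs at 57.5° + (180° − 74.3°) = 163° from the x-axis; with |TL| = 36.0, L = T + 36.0·(cos 163°, sin 163°) = (-23.0, 28.5). TL is perpendicular to LU; with |LU| = 24.8 on the left of TL, U = L + 24.8·(-0.289, -0.957) = (-30.1, 4.71). Then |JU| = |U − J| = 30.5.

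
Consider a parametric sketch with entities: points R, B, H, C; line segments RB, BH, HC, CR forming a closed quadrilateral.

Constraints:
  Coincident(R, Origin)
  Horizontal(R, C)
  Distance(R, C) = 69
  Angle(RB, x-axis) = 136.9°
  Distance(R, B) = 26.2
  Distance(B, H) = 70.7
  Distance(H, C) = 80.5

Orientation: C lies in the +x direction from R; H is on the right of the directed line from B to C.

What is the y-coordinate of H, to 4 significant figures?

-48.61

Checks: R.y = 0.00, C.y = 0.00 ✓; |BH| = 70.70 ✓; |HC| = 80.50 ✓.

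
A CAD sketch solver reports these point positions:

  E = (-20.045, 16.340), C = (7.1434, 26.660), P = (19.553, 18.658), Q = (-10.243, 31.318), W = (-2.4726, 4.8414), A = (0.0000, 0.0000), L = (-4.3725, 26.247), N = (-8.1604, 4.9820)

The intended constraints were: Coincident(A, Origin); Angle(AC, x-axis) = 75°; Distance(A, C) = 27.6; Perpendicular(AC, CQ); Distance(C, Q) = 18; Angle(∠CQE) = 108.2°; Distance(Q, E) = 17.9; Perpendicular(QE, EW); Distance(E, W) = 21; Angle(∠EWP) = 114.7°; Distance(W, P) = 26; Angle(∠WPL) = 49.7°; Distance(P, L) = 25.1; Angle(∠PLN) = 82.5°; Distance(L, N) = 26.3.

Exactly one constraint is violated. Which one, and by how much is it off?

Distance(L, N) = 26.3 — off by 4.70.

A = (0.00, 0.00) ✓; AC at 75.00° ✓; |AC| = 27.60 ✓; ∠(AC, CQ) = 90.00° ✓; |CQ| = 18.00 ✓; ∠CQE = 108.2° ✓; |QE| = 17.90 ✓; ∠(QE, EW) = 90.00° ✓; |EW| = 21.00 ✓; ∠EWP = 114.7° ✓; |WP| = 26.00 ✓; ∠WPL = 49.70° ✓; |PL| = 25.10 ✓; ∠PLN = 82.50° ✓; |LN| = 21.60 ✗.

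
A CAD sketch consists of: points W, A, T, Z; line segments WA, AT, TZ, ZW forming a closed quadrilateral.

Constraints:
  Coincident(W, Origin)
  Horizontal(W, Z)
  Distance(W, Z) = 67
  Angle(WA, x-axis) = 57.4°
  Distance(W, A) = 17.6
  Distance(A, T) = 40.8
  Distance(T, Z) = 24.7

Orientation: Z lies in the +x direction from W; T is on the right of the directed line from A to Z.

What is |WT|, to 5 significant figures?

44.191

W is at the origin; WZ is horizontal with |WZ| = 67.0 and Z in +x, so Z = (67.0, 0). WA runs at 57.4° with |WA| = 17.6, so A = (9.4824, 14.827). T is determined by |AT| = 40.8 and |TZ| = 24.7 together: it lies at the intersection of circle(A, 40.8) and circle(Z, 24.7). With |AZ| = 59.398, the foot of the radical line on AZ is 38.576 from A and the perpendicular offset is √(40.8² − 38.576²) = 13.287. Taking the right-of-AZ solution: T = (43.520, -7.6683).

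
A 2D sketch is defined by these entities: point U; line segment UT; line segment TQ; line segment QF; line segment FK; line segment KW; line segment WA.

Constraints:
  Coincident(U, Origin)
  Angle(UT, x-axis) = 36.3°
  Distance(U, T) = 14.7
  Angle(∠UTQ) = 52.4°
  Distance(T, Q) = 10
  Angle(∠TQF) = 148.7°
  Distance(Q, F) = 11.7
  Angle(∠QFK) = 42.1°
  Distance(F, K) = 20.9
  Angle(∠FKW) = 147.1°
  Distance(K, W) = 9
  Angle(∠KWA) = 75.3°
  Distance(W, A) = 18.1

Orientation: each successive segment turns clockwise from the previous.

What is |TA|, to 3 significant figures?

8.13

U is at the origin; UT runs at 36.3° with length 14.7, so T = (11.8, 8.70). ∠UTQ = 52.4° gives TQ at -91.3° from the x-axis; with |TQ| = 10.0, Q = (11.6, -1.29). ∠TQF = 148.7° gives QF at -123° from the x-axis; with |QF| = 11.7, F = (5.32, -11.2). ∠QFK = 42.1° gives FK at 99.5° from the x-axis; with |FK| = 20.9, K = (1.87, 9.46). ∠FKW = 147.1° gives KW at 66.6° from the x-axis; with |KW| = 9.0, W = (5.44, 17.7). ∠KWA = 75.3° gives WA at -38.1° from the x-axis; with |WA| = 18.1, A = (19.7, 6.55). Then |TA| = |A − T| = 8.13.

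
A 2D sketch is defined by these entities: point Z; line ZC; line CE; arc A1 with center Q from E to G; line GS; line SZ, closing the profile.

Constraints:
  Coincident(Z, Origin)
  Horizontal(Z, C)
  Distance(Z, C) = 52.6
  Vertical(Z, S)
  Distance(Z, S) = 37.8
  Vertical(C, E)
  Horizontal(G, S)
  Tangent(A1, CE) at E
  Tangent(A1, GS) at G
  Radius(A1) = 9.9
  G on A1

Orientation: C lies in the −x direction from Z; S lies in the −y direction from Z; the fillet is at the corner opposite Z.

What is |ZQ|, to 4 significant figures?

51.01

Z is at the origin; Z and C share the same y with |ZC| = 52.6 and C on the −x side, so C = (-52.60, 0.000). ZS is vertical with |ZS| = 37.8 and S on the −y side, so S = (0.000, -37.80). The virtual corner opposite Z is at (-52.60, -37.80). Tangency of A1 to CE means the radius QE is perpendicular to CE and A1 meets GS tangentially, so QG is at right angles to GS, with radius 9.9, so the center Q sits 9.9 in from both sides at Q = (-42.70, -27.90). Then |ZQ| = |Q − Z| = 51.01.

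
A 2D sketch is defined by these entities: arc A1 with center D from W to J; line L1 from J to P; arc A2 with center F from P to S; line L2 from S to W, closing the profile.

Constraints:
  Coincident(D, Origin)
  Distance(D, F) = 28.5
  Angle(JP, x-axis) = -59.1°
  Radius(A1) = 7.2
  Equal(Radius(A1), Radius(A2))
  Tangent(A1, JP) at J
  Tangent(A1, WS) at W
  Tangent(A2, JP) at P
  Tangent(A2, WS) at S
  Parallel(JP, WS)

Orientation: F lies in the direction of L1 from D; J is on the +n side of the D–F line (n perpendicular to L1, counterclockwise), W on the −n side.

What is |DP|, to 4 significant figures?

29.40

The slot axis is L1's direction at -59.1°, so u = (cos -59.1°, sin -59.1°) = (0.5135, -0.8581) and n = (−sin -59.1°, cos -59.1°) = (0.8581, 0.5135). D is at the origin and F lies 28.5 along u from D, so F = 28.5·u = (14.64, -24.45). Tangency of A1 to both parallel lines with radius 7.2 puts J and W at D ± 7.2·n: J = (6.178, 3.697), W = (-6.178, -3.697). Equal radii place P and S the same way about F: P = F + 7.2·n = (20.81, -20.76), S = F − 7.2·n = (8.458, -28.15). Then |DP| = |P − D| = 29.40.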